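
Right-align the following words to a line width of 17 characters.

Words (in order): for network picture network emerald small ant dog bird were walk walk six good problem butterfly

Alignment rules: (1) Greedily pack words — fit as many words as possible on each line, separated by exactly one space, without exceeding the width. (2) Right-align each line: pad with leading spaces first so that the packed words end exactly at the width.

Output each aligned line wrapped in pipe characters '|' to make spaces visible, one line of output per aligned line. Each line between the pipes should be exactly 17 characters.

Answer: |      for network|
|  picture network|
|emerald small ant|
|    dog bird were|
|    walk walk six|
|     good problem|
|        butterfly|

Derivation:
Line 1: ['for', 'network'] (min_width=11, slack=6)
Line 2: ['picture', 'network'] (min_width=15, slack=2)
Line 3: ['emerald', 'small', 'ant'] (min_width=17, slack=0)
Line 4: ['dog', 'bird', 'were'] (min_width=13, slack=4)
Line 5: ['walk', 'walk', 'six'] (min_width=13, slack=4)
Line 6: ['good', 'problem'] (min_width=12, slack=5)
Line 7: ['butterfly'] (min_width=9, slack=8)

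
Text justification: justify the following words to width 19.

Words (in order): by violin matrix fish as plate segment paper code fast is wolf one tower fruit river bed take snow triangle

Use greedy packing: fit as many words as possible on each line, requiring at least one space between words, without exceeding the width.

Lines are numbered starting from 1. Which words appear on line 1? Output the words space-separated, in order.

Answer: by violin matrix

Derivation:
Line 1: ['by', 'violin', 'matrix'] (min_width=16, slack=3)
Line 2: ['fish', 'as', 'plate'] (min_width=13, slack=6)
Line 3: ['segment', 'paper', 'code'] (min_width=18, slack=1)
Line 4: ['fast', 'is', 'wolf', 'one'] (min_width=16, slack=3)
Line 5: ['tower', 'fruit', 'river'] (min_width=17, slack=2)
Line 6: ['bed', 'take', 'snow'] (min_width=13, slack=6)
Line 7: ['triangle'] (min_width=8, slack=11)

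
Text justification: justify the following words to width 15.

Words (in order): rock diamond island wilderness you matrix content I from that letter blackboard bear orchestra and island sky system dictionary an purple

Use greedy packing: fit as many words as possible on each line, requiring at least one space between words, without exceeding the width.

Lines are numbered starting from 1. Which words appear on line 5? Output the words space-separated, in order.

Answer: I from that

Derivation:
Line 1: ['rock', 'diamond'] (min_width=12, slack=3)
Line 2: ['island'] (min_width=6, slack=9)
Line 3: ['wilderness', 'you'] (min_width=14, slack=1)
Line 4: ['matrix', 'content'] (min_width=14, slack=1)
Line 5: ['I', 'from', 'that'] (min_width=11, slack=4)
Line 6: ['letter'] (min_width=6, slack=9)
Line 7: ['blackboard', 'bear'] (min_width=15, slack=0)
Line 8: ['orchestra', 'and'] (min_width=13, slack=2)
Line 9: ['island', 'sky'] (min_width=10, slack=5)
Line 10: ['system'] (min_width=6, slack=9)
Line 11: ['dictionary', 'an'] (min_width=13, slack=2)
Line 12: ['purple'] (min_width=6, slack=9)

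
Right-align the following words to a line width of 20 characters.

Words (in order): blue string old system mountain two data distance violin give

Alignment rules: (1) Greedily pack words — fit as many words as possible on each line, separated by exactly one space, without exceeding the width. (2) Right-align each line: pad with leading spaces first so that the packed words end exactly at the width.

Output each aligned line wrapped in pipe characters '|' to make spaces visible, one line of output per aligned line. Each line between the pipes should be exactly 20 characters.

Line 1: ['blue', 'string', 'old'] (min_width=15, slack=5)
Line 2: ['system', 'mountain', 'two'] (min_width=19, slack=1)
Line 3: ['data', 'distance', 'violin'] (min_width=20, slack=0)
Line 4: ['give'] (min_width=4, slack=16)

Answer: |     blue string old|
| system mountain two|
|data distance violin|
|                give|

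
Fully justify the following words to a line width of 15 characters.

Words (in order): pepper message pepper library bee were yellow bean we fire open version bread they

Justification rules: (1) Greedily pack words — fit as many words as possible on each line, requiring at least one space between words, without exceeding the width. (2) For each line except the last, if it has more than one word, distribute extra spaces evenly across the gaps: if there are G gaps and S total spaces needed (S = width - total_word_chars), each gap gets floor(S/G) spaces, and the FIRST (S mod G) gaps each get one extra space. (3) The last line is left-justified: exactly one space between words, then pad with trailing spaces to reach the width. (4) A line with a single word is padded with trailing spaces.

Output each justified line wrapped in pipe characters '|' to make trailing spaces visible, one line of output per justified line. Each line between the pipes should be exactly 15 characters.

Line 1: ['pepper', 'message'] (min_width=14, slack=1)
Line 2: ['pepper', 'library'] (min_width=14, slack=1)
Line 3: ['bee', 'were', 'yellow'] (min_width=15, slack=0)
Line 4: ['bean', 'we', 'fire'] (min_width=12, slack=3)
Line 5: ['open', 'version'] (min_width=12, slack=3)
Line 6: ['bread', 'they'] (min_width=10, slack=5)

Answer: |pepper  message|
|pepper  library|
|bee were yellow|
|bean   we  fire|
|open    version|
|bread they     |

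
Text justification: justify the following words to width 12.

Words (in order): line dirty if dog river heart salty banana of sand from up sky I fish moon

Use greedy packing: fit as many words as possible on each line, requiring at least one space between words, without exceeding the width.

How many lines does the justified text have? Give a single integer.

Line 1: ['line', 'dirty'] (min_width=10, slack=2)
Line 2: ['if', 'dog', 'river'] (min_width=12, slack=0)
Line 3: ['heart', 'salty'] (min_width=11, slack=1)
Line 4: ['banana', 'of'] (min_width=9, slack=3)
Line 5: ['sand', 'from', 'up'] (min_width=12, slack=0)
Line 6: ['sky', 'I', 'fish'] (min_width=10, slack=2)
Line 7: ['moon'] (min_width=4, slack=8)
Total lines: 7

Answer: 7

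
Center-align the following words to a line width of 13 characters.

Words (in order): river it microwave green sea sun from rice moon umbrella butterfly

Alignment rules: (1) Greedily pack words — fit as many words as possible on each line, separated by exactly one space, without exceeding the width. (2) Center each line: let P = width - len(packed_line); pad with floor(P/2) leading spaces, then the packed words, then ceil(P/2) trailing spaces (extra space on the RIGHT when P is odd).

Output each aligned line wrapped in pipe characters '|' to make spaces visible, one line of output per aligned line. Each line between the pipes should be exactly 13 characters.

Answer: |  river it   |
|  microwave  |
|green sea sun|
|  from rice  |
|moon umbrella|
|  butterfly  |

Derivation:
Line 1: ['river', 'it'] (min_width=8, slack=5)
Line 2: ['microwave'] (min_width=9, slack=4)
Line 3: ['green', 'sea', 'sun'] (min_width=13, slack=0)
Line 4: ['from', 'rice'] (min_width=9, slack=4)
Line 5: ['moon', 'umbrella'] (min_width=13, slack=0)
Line 6: ['butterfly'] (min_width=9, slack=4)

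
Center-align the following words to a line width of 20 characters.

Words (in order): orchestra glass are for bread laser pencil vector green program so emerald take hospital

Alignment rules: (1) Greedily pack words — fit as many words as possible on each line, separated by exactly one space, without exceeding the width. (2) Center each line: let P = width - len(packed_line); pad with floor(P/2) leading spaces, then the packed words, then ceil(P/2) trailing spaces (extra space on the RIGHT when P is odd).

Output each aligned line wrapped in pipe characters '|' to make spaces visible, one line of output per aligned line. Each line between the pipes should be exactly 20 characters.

Line 1: ['orchestra', 'glass', 'are'] (min_width=19, slack=1)
Line 2: ['for', 'bread', 'laser'] (min_width=15, slack=5)
Line 3: ['pencil', 'vector', 'green'] (min_width=19, slack=1)
Line 4: ['program', 'so', 'emerald'] (min_width=18, slack=2)
Line 5: ['take', 'hospital'] (min_width=13, slack=7)

Answer: |orchestra glass are |
|  for bread laser   |
|pencil vector green |
| program so emerald |
|   take hospital    |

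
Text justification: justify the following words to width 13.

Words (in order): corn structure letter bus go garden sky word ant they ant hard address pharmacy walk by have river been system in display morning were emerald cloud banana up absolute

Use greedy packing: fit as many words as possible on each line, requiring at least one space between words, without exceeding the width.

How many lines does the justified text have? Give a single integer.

Answer: 15

Derivation:
Line 1: ['corn'] (min_width=4, slack=9)
Line 2: ['structure'] (min_width=9, slack=4)
Line 3: ['letter', 'bus', 'go'] (min_width=13, slack=0)
Line 4: ['garden', 'sky'] (min_width=10, slack=3)
Line 5: ['word', 'ant', 'they'] (min_width=13, slack=0)
Line 6: ['ant', 'hard'] (min_width=8, slack=5)
Line 7: ['address'] (min_width=7, slack=6)
Line 8: ['pharmacy', 'walk'] (min_width=13, slack=0)
Line 9: ['by', 'have', 'river'] (min_width=13, slack=0)
Line 10: ['been', 'system'] (min_width=11, slack=2)
Line 11: ['in', 'display'] (min_width=10, slack=3)
Line 12: ['morning', 'were'] (min_width=12, slack=1)
Line 13: ['emerald', 'cloud'] (min_width=13, slack=0)
Line 14: ['banana', 'up'] (min_width=9, slack=4)
Line 15: ['absolute'] (min_width=8, slack=5)
Total lines: 15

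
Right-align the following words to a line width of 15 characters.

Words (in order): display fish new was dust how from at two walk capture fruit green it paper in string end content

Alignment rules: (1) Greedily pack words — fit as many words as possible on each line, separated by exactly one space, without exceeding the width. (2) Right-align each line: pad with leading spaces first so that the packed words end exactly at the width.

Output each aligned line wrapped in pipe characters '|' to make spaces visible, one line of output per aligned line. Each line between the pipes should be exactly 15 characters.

Answer: |   display fish|
|   new was dust|
|how from at two|
|   walk capture|
| fruit green it|
|paper in string|
|    end content|

Derivation:
Line 1: ['display', 'fish'] (min_width=12, slack=3)
Line 2: ['new', 'was', 'dust'] (min_width=12, slack=3)
Line 3: ['how', 'from', 'at', 'two'] (min_width=15, slack=0)
Line 4: ['walk', 'capture'] (min_width=12, slack=3)
Line 5: ['fruit', 'green', 'it'] (min_width=14, slack=1)
Line 6: ['paper', 'in', 'string'] (min_width=15, slack=0)
Line 7: ['end', 'content'] (min_width=11, slack=4)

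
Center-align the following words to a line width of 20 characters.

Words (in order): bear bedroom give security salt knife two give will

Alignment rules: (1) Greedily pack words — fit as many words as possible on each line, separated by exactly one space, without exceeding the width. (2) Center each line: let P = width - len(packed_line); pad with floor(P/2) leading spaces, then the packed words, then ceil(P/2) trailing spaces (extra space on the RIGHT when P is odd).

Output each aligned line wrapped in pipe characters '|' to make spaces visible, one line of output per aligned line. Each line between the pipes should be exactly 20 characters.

Line 1: ['bear', 'bedroom', 'give'] (min_width=17, slack=3)
Line 2: ['security', 'salt', 'knife'] (min_width=19, slack=1)
Line 3: ['two', 'give', 'will'] (min_width=13, slack=7)

Answer: | bear bedroom give  |
|security salt knife |
|   two give will    |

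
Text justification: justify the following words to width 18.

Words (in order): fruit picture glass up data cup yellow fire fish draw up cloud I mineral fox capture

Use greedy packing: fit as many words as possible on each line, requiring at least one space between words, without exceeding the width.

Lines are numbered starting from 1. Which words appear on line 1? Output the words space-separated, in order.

Answer: fruit picture

Derivation:
Line 1: ['fruit', 'picture'] (min_width=13, slack=5)
Line 2: ['glass', 'up', 'data', 'cup'] (min_width=17, slack=1)
Line 3: ['yellow', 'fire', 'fish'] (min_width=16, slack=2)
Line 4: ['draw', 'up', 'cloud', 'I'] (min_width=15, slack=3)
Line 5: ['mineral', 'fox'] (min_width=11, slack=7)
Line 6: ['capture'] (min_width=7, slack=11)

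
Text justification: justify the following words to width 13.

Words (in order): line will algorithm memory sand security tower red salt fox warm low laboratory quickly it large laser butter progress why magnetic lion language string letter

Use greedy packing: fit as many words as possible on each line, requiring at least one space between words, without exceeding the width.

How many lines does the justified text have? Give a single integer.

Answer: 15

Derivation:
Line 1: ['line', 'will'] (min_width=9, slack=4)
Line 2: ['algorithm'] (min_width=9, slack=4)
Line 3: ['memory', 'sand'] (min_width=11, slack=2)
Line 4: ['security'] (min_width=8, slack=5)
Line 5: ['tower', 'red'] (min_width=9, slack=4)
Line 6: ['salt', 'fox', 'warm'] (min_width=13, slack=0)
Line 7: ['low'] (min_width=3, slack=10)
Line 8: ['laboratory'] (min_width=10, slack=3)
Line 9: ['quickly', 'it'] (min_width=10, slack=3)
Line 10: ['large', 'laser'] (min_width=11, slack=2)
Line 11: ['butter'] (min_width=6, slack=7)
Line 12: ['progress', 'why'] (min_width=12, slack=1)
Line 13: ['magnetic', 'lion'] (min_width=13, slack=0)
Line 14: ['language'] (min_width=8, slack=5)
Line 15: ['string', 'letter'] (min_width=13, slack=0)
Total lines: 15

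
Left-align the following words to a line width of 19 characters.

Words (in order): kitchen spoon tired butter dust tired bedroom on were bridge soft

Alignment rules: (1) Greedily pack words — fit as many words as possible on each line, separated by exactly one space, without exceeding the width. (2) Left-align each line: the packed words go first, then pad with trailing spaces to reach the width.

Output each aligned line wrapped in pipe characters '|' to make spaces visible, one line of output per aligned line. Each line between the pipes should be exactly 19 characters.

Line 1: ['kitchen', 'spoon', 'tired'] (min_width=19, slack=0)
Line 2: ['butter', 'dust', 'tired'] (min_width=17, slack=2)
Line 3: ['bedroom', 'on', 'were'] (min_width=15, slack=4)
Line 4: ['bridge', 'soft'] (min_width=11, slack=8)

Answer: |kitchen spoon tired|
|butter dust tired  |
|bedroom on were    |
|bridge soft        |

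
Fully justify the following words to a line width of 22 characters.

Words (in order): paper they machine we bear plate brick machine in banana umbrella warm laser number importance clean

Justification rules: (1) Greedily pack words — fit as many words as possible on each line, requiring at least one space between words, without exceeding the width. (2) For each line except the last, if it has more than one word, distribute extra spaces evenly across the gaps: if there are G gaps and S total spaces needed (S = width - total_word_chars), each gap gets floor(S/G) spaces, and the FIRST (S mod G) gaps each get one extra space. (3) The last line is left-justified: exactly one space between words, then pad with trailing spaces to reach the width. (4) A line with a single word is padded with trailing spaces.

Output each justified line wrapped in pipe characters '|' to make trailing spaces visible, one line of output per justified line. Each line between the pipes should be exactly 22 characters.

Answer: |paper  they machine we|
|bear    plate    brick|
|machine    in   banana|
|umbrella   warm  laser|
|number      importance|
|clean                 |

Derivation:
Line 1: ['paper', 'they', 'machine', 'we'] (min_width=21, slack=1)
Line 2: ['bear', 'plate', 'brick'] (min_width=16, slack=6)
Line 3: ['machine', 'in', 'banana'] (min_width=17, slack=5)
Line 4: ['umbrella', 'warm', 'laser'] (min_width=19, slack=3)
Line 5: ['number', 'importance'] (min_width=17, slack=5)
Line 6: ['clean'] (min_width=5, slack=17)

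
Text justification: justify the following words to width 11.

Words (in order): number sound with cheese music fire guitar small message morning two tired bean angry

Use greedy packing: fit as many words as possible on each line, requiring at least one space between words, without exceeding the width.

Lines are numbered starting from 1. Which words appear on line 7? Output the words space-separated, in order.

Answer: message

Derivation:
Line 1: ['number'] (min_width=6, slack=5)
Line 2: ['sound', 'with'] (min_width=10, slack=1)
Line 3: ['cheese'] (min_width=6, slack=5)
Line 4: ['music', 'fire'] (min_width=10, slack=1)
Line 5: ['guitar'] (min_width=6, slack=5)
Line 6: ['small'] (min_width=5, slack=6)
Line 7: ['message'] (min_width=7, slack=4)
Line 8: ['morning', 'two'] (min_width=11, slack=0)
Line 9: ['tired', 'bean'] (min_width=10, slack=1)
Line 10: ['angry'] (min_width=5, slack=6)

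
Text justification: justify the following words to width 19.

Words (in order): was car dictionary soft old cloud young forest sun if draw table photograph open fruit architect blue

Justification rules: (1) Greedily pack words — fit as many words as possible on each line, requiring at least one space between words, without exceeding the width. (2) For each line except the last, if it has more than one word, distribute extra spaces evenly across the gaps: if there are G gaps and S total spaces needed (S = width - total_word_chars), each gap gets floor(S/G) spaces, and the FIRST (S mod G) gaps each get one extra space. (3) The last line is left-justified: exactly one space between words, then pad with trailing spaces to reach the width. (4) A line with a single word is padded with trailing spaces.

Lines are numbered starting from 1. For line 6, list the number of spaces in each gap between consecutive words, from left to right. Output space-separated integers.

Line 1: ['was', 'car', 'dictionary'] (min_width=18, slack=1)
Line 2: ['soft', 'old', 'cloud'] (min_width=14, slack=5)
Line 3: ['young', 'forest', 'sun', 'if'] (min_width=19, slack=0)
Line 4: ['draw', 'table'] (min_width=10, slack=9)
Line 5: ['photograph', 'open'] (min_width=15, slack=4)
Line 6: ['fruit', 'architect'] (min_width=15, slack=4)
Line 7: ['blue'] (min_width=4, slack=15)

Answer: 5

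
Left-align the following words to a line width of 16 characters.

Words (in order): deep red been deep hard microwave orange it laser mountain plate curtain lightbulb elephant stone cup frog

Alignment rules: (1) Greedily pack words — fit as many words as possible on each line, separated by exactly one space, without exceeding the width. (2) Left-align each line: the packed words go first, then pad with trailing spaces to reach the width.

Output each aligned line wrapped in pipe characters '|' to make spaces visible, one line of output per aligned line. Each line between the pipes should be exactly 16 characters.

Answer: |deep red been   |
|deep hard       |
|microwave orange|
|it laser        |
|mountain plate  |
|curtain         |
|lightbulb       |
|elephant stone  |
|cup frog        |

Derivation:
Line 1: ['deep', 'red', 'been'] (min_width=13, slack=3)
Line 2: ['deep', 'hard'] (min_width=9, slack=7)
Line 3: ['microwave', 'orange'] (min_width=16, slack=0)
Line 4: ['it', 'laser'] (min_width=8, slack=8)
Line 5: ['mountain', 'plate'] (min_width=14, slack=2)
Line 6: ['curtain'] (min_width=7, slack=9)
Line 7: ['lightbulb'] (min_width=9, slack=7)
Line 8: ['elephant', 'stone'] (min_width=14, slack=2)
Line 9: ['cup', 'frog'] (min_width=8, slack=8)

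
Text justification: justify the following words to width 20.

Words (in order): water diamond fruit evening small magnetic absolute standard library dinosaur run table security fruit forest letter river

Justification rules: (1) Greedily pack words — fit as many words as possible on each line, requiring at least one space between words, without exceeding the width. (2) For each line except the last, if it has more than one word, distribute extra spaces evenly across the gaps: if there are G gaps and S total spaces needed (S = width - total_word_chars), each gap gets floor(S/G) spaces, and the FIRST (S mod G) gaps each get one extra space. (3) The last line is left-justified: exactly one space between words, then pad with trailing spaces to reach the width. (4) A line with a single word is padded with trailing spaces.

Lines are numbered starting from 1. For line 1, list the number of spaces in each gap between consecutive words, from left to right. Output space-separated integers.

Line 1: ['water', 'diamond', 'fruit'] (min_width=19, slack=1)
Line 2: ['evening', 'small'] (min_width=13, slack=7)
Line 3: ['magnetic', 'absolute'] (min_width=17, slack=3)
Line 4: ['standard', 'library'] (min_width=16, slack=4)
Line 5: ['dinosaur', 'run', 'table'] (min_width=18, slack=2)
Line 6: ['security', 'fruit'] (min_width=14, slack=6)
Line 7: ['forest', 'letter', 'river'] (min_width=19, slack=1)

Answer: 2 1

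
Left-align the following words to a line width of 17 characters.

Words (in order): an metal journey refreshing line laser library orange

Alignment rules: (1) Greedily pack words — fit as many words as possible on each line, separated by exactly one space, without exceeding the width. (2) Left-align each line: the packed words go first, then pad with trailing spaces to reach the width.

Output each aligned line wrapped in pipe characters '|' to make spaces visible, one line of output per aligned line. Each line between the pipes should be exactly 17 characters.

Line 1: ['an', 'metal', 'journey'] (min_width=16, slack=1)
Line 2: ['refreshing', 'line'] (min_width=15, slack=2)
Line 3: ['laser', 'library'] (min_width=13, slack=4)
Line 4: ['orange'] (min_width=6, slack=11)

Answer: |an metal journey |
|refreshing line  |
|laser library    |
|orange           |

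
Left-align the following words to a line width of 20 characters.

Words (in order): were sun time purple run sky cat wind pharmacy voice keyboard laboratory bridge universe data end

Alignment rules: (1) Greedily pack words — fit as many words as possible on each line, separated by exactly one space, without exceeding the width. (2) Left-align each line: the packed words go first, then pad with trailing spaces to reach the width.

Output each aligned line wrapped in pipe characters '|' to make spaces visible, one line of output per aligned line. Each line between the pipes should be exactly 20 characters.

Answer: |were sun time purple|
|run sky cat wind    |
|pharmacy voice      |
|keyboard laboratory |
|bridge universe data|
|end                 |

Derivation:
Line 1: ['were', 'sun', 'time', 'purple'] (min_width=20, slack=0)
Line 2: ['run', 'sky', 'cat', 'wind'] (min_width=16, slack=4)
Line 3: ['pharmacy', 'voice'] (min_width=14, slack=6)
Line 4: ['keyboard', 'laboratory'] (min_width=19, slack=1)
Line 5: ['bridge', 'universe', 'data'] (min_width=20, slack=0)
Line 6: ['end'] (min_width=3, slack=17)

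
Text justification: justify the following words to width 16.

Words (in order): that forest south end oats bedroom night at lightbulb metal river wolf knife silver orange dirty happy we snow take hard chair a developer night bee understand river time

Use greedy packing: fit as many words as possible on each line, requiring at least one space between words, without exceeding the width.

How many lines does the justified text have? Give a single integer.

Answer: 12

Derivation:
Line 1: ['that', 'forest'] (min_width=11, slack=5)
Line 2: ['south', 'end', 'oats'] (min_width=14, slack=2)
Line 3: ['bedroom', 'night', 'at'] (min_width=16, slack=0)
Line 4: ['lightbulb', 'metal'] (min_width=15, slack=1)
Line 5: ['river', 'wolf', 'knife'] (min_width=16, slack=0)
Line 6: ['silver', 'orange'] (min_width=13, slack=3)
Line 7: ['dirty', 'happy', 'we'] (min_width=14, slack=2)
Line 8: ['snow', 'take', 'hard'] (min_width=14, slack=2)
Line 9: ['chair', 'a'] (min_width=7, slack=9)
Line 10: ['developer', 'night'] (min_width=15, slack=1)
Line 11: ['bee', 'understand'] (min_width=14, slack=2)
Line 12: ['river', 'time'] (min_width=10, slack=6)
Total lines: 12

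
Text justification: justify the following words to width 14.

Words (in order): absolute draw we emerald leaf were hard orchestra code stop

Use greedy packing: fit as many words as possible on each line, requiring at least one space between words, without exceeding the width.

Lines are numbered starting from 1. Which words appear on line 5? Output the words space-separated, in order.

Answer: stop

Derivation:
Line 1: ['absolute', 'draw'] (min_width=13, slack=1)
Line 2: ['we', 'emerald'] (min_width=10, slack=4)
Line 3: ['leaf', 'were', 'hard'] (min_width=14, slack=0)
Line 4: ['orchestra', 'code'] (min_width=14, slack=0)
Line 5: ['stop'] (min_width=4, slack=10)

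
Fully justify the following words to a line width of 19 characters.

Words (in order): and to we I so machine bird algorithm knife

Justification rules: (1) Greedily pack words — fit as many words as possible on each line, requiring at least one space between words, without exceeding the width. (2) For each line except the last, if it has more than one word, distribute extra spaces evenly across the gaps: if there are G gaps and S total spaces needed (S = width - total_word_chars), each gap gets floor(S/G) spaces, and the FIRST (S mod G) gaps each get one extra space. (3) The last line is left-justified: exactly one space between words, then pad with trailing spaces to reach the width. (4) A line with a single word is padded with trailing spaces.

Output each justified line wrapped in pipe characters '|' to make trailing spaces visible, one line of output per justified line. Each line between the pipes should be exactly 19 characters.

Line 1: ['and', 'to', 'we', 'I', 'so'] (min_width=14, slack=5)
Line 2: ['machine', 'bird'] (min_width=12, slack=7)
Line 3: ['algorithm', 'knife'] (min_width=15, slack=4)

Answer: |and   to  we  I  so|
|machine        bird|
|algorithm knife    |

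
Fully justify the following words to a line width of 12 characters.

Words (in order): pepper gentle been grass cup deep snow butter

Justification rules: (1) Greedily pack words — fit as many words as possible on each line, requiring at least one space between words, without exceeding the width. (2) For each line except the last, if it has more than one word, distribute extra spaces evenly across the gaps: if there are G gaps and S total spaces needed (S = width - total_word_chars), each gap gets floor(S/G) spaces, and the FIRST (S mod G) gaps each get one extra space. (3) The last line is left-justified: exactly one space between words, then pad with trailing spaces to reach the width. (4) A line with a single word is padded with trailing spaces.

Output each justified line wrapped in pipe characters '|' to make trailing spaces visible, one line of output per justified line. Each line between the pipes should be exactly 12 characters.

Line 1: ['pepper'] (min_width=6, slack=6)
Line 2: ['gentle', 'been'] (min_width=11, slack=1)
Line 3: ['grass', 'cup'] (min_width=9, slack=3)
Line 4: ['deep', 'snow'] (min_width=9, slack=3)
Line 5: ['butter'] (min_width=6, slack=6)

Answer: |pepper      |
|gentle  been|
|grass    cup|
|deep    snow|
|butter      |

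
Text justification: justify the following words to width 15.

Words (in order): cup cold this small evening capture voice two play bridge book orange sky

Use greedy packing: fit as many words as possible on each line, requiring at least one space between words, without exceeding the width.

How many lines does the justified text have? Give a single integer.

Line 1: ['cup', 'cold', 'this'] (min_width=13, slack=2)
Line 2: ['small', 'evening'] (min_width=13, slack=2)
Line 3: ['capture', 'voice'] (min_width=13, slack=2)
Line 4: ['two', 'play', 'bridge'] (min_width=15, slack=0)
Line 5: ['book', 'orange', 'sky'] (min_width=15, slack=0)
Total lines: 5

Answer: 5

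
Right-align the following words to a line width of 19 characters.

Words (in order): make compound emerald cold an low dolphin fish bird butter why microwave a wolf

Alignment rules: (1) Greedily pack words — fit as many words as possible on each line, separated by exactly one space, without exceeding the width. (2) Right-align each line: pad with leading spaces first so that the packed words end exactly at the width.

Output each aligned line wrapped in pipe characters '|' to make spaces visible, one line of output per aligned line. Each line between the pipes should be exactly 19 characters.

Answer: |      make compound|
|emerald cold an low|
|  dolphin fish bird|
|         butter why|
|   microwave a wolf|

Derivation:
Line 1: ['make', 'compound'] (min_width=13, slack=6)
Line 2: ['emerald', 'cold', 'an', 'low'] (min_width=19, slack=0)
Line 3: ['dolphin', 'fish', 'bird'] (min_width=17, slack=2)
Line 4: ['butter', 'why'] (min_width=10, slack=9)
Line 5: ['microwave', 'a', 'wolf'] (min_width=16, slack=3)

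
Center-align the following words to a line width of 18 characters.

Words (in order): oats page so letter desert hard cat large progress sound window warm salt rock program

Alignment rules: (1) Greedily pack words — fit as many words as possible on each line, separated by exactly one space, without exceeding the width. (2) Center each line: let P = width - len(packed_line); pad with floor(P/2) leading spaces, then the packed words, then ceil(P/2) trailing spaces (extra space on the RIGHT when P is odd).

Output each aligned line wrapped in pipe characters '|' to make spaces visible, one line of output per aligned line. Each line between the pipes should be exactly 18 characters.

Line 1: ['oats', 'page', 'so'] (min_width=12, slack=6)
Line 2: ['letter', 'desert', 'hard'] (min_width=18, slack=0)
Line 3: ['cat', 'large', 'progress'] (min_width=18, slack=0)
Line 4: ['sound', 'window', 'warm'] (min_width=17, slack=1)
Line 5: ['salt', 'rock', 'program'] (min_width=17, slack=1)

Answer: |   oats page so   |
|letter desert hard|
|cat large progress|
|sound window warm |
|salt rock program |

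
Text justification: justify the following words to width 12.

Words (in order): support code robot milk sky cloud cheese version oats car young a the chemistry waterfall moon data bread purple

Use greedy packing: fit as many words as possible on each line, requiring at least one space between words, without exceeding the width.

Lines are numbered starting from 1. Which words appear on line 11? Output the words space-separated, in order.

Line 1: ['support', 'code'] (min_width=12, slack=0)
Line 2: ['robot', 'milk'] (min_width=10, slack=2)
Line 3: ['sky', 'cloud'] (min_width=9, slack=3)
Line 4: ['cheese'] (min_width=6, slack=6)
Line 5: ['version', 'oats'] (min_width=12, slack=0)
Line 6: ['car', 'young', 'a'] (min_width=11, slack=1)
Line 7: ['the'] (min_width=3, slack=9)
Line 8: ['chemistry'] (min_width=9, slack=3)
Line 9: ['waterfall'] (min_width=9, slack=3)
Line 10: ['moon', 'data'] (min_width=9, slack=3)
Line 11: ['bread', 'purple'] (min_width=12, slack=0)

Answer: bread purple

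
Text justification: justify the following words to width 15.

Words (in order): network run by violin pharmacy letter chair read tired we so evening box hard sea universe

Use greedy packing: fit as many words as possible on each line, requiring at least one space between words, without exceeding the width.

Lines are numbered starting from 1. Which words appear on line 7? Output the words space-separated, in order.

Answer: universe

Derivation:
Line 1: ['network', 'run', 'by'] (min_width=14, slack=1)
Line 2: ['violin', 'pharmacy'] (min_width=15, slack=0)
Line 3: ['letter', 'chair'] (min_width=12, slack=3)
Line 4: ['read', 'tired', 'we'] (min_width=13, slack=2)
Line 5: ['so', 'evening', 'box'] (min_width=14, slack=1)
Line 6: ['hard', 'sea'] (min_width=8, slack=7)
Line 7: ['universe'] (min_width=8, slack=7)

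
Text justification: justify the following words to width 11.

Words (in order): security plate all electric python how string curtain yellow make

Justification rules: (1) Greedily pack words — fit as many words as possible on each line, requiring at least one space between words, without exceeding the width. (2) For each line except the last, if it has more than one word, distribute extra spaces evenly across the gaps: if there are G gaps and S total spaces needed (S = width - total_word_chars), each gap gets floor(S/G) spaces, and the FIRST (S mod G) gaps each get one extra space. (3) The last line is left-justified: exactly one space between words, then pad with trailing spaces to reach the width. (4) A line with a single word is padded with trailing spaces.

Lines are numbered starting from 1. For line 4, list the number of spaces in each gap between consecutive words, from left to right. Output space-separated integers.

Answer: 2

Derivation:
Line 1: ['security'] (min_width=8, slack=3)
Line 2: ['plate', 'all'] (min_width=9, slack=2)
Line 3: ['electric'] (min_width=8, slack=3)
Line 4: ['python', 'how'] (min_width=10, slack=1)
Line 5: ['string'] (min_width=6, slack=5)
Line 6: ['curtain'] (min_width=7, slack=4)
Line 7: ['yellow', 'make'] (min_width=11, slack=0)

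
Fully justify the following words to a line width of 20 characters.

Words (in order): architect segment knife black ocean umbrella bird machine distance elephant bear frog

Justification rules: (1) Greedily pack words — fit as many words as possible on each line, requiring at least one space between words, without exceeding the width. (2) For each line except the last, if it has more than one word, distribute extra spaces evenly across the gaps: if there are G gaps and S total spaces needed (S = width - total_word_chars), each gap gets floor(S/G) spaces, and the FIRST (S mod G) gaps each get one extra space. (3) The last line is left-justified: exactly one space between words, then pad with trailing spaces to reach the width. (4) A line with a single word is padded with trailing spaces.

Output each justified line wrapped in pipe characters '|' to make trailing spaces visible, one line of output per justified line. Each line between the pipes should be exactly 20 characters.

Line 1: ['architect', 'segment'] (min_width=17, slack=3)
Line 2: ['knife', 'black', 'ocean'] (min_width=17, slack=3)
Line 3: ['umbrella', 'bird'] (min_width=13, slack=7)
Line 4: ['machine', 'distance'] (min_width=16, slack=4)
Line 5: ['elephant', 'bear', 'frog'] (min_width=18, slack=2)

Answer: |architect    segment|
|knife   black  ocean|
|umbrella        bird|
|machine     distance|
|elephant bear frog  |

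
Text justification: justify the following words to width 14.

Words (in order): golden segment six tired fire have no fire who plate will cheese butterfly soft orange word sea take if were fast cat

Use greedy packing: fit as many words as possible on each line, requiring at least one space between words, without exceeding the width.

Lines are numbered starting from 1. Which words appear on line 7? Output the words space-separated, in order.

Answer: orange word

Derivation:
Line 1: ['golden', 'segment'] (min_width=14, slack=0)
Line 2: ['six', 'tired', 'fire'] (min_width=14, slack=0)
Line 3: ['have', 'no', 'fire'] (min_width=12, slack=2)
Line 4: ['who', 'plate', 'will'] (min_width=14, slack=0)
Line 5: ['cheese'] (min_width=6, slack=8)
Line 6: ['butterfly', 'soft'] (min_width=14, slack=0)
Line 7: ['orange', 'word'] (min_width=11, slack=3)
Line 8: ['sea', 'take', 'if'] (min_width=11, slack=3)
Line 9: ['were', 'fast', 'cat'] (min_width=13, slack=1)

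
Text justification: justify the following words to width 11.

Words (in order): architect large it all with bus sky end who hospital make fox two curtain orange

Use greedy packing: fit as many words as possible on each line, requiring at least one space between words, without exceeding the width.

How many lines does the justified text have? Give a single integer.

Answer: 9

Derivation:
Line 1: ['architect'] (min_width=9, slack=2)
Line 2: ['large', 'it'] (min_width=8, slack=3)
Line 3: ['all', 'with'] (min_width=8, slack=3)
Line 4: ['bus', 'sky', 'end'] (min_width=11, slack=0)
Line 5: ['who'] (min_width=3, slack=8)
Line 6: ['hospital'] (min_width=8, slack=3)
Line 7: ['make', 'fox'] (min_width=8, slack=3)
Line 8: ['two', 'curtain'] (min_width=11, slack=0)
Line 9: ['orange'] (min_width=6, slack=5)
Total lines: 9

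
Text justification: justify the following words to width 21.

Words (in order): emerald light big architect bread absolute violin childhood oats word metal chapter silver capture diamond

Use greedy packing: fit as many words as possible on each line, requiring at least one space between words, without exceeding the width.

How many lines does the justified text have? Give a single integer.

Line 1: ['emerald', 'light', 'big'] (min_width=17, slack=4)
Line 2: ['architect', 'bread'] (min_width=15, slack=6)
Line 3: ['absolute', 'violin'] (min_width=15, slack=6)
Line 4: ['childhood', 'oats', 'word'] (min_width=19, slack=2)
Line 5: ['metal', 'chapter', 'silver'] (min_width=20, slack=1)
Line 6: ['capture', 'diamond'] (min_width=15, slack=6)
Total lines: 6

Answer: 6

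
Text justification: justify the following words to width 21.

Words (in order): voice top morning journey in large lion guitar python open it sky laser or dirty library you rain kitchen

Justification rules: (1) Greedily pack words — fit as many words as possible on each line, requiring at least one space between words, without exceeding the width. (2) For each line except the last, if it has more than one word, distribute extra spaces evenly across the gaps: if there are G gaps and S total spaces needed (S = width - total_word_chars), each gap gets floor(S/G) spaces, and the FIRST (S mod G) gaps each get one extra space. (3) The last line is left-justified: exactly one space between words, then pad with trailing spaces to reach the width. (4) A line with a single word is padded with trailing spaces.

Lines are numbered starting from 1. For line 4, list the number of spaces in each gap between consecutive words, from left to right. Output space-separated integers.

Answer: 2 2 2

Derivation:
Line 1: ['voice', 'top', 'morning'] (min_width=17, slack=4)
Line 2: ['journey', 'in', 'large', 'lion'] (min_width=21, slack=0)
Line 3: ['guitar', 'python', 'open', 'it'] (min_width=21, slack=0)
Line 4: ['sky', 'laser', 'or', 'dirty'] (min_width=18, slack=3)
Line 5: ['library', 'you', 'rain'] (min_width=16, slack=5)
Line 6: ['kitchen'] (min_width=7, slack=14)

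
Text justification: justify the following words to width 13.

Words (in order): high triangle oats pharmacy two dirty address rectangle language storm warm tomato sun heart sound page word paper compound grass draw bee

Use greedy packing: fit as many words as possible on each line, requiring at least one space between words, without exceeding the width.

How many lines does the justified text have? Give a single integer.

Answer: 14

Derivation:
Line 1: ['high', 'triangle'] (min_width=13, slack=0)
Line 2: ['oats', 'pharmacy'] (min_width=13, slack=0)
Line 3: ['two', 'dirty'] (min_width=9, slack=4)
Line 4: ['address'] (min_width=7, slack=6)
Line 5: ['rectangle'] (min_width=9, slack=4)
Line 6: ['language'] (min_width=8, slack=5)
Line 7: ['storm', 'warm'] (min_width=10, slack=3)
Line 8: ['tomato', 'sun'] (min_width=10, slack=3)
Line 9: ['heart', 'sound'] (min_width=11, slack=2)
Line 10: ['page', 'word'] (min_width=9, slack=4)
Line 11: ['paper'] (min_width=5, slack=8)
Line 12: ['compound'] (min_width=8, slack=5)
Line 13: ['grass', 'draw'] (min_width=10, slack=3)
Line 14: ['bee'] (min_width=3, slack=10)
Total lines: 14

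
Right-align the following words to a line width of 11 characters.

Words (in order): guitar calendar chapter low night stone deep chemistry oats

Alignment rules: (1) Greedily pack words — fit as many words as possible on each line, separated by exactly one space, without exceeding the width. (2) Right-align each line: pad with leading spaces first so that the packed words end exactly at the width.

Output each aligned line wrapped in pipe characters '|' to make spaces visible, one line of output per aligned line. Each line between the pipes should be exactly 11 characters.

Answer: |     guitar|
|   calendar|
|chapter low|
|night stone|
|       deep|
|  chemistry|
|       oats|

Derivation:
Line 1: ['guitar'] (min_width=6, slack=5)
Line 2: ['calendar'] (min_width=8, slack=3)
Line 3: ['chapter', 'low'] (min_width=11, slack=0)
Line 4: ['night', 'stone'] (min_width=11, slack=0)
Line 5: ['deep'] (min_width=4, slack=7)
Line 6: ['chemistry'] (min_width=9, slack=2)
Line 7: ['oats'] (min_width=4, slack=7)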